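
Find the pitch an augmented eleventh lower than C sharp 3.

G 1

Counting four letter names plus an octave down from C lands on G.
An augmented eleventh spans 18 semitones, so from C#3 the target pitch is G1.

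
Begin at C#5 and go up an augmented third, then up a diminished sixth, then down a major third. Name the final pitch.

An augmented third up from C#5 is E##5.
E##5 up a diminished sixth → C#6 (7 semitones).
Down a major third from C#6: A5 (4 semitones down).

A5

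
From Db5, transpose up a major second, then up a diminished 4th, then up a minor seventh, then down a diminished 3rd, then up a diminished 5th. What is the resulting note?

Up a major second from Db5: Eb5 (2 semitones up).
Up a diminished fourth from Eb5: Abb5 (4 semitones up).
A minor seventh up from Abb5 is Gbb6.
Gbb6 down a diminished third → Eb6 (2 semitones).
Up a diminished fifth from Eb6: Bbb6 (6 semitones up).

Bbb6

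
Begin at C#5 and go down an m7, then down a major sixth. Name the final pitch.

F#3

Down a minor seventh from C#5: D#4 (10 semitones down).
D#4 down a major sixth → F#3 (9 semitones).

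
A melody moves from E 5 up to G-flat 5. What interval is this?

diminished 3rd

E to G spans three letter names (E-F-G), so the interval is some kind of third.
A major third would be 4 semitones; E5 to Gb5 is 2, two semitones narrower, so the interval is diminished.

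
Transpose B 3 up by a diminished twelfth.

F 5

Counting five letter names plus an octave up from B lands on F.
A diminished twelfth spans 18 semitones, so from B3 the target pitch is F5.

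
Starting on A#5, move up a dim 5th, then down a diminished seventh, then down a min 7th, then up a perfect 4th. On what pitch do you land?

C##5

A diminished fifth up from A#5 is E6.
A diminished seventh down from E6 is F##5.
F##5 down a minor seventh → G##4 (10 semitones).
A perfect fourth up from G##4 is C##5.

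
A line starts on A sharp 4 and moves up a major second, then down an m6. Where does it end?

D double-sharp 4

A major second up from A#4 is B#4.
Down a minor sixth from B#4: D##4 (8 semitones down).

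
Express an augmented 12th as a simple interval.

augmented 5th

Subtracting seven from the interval number removes an octave: 12 − 7 = 5.
So an augmented twelfth is an octave plus an augmented fifth. The quality is unchanged.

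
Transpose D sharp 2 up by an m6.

The sixth takes the letter from D up to B.
Moving 8 semitones up from D#2 (the size of a minor sixth) reaches B2.

B 2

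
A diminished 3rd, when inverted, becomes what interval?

augmented 6th

Inverted interval numbers add to nine, so a third pairs with a sixth (3 + 6 = 9).
And diminished becomes augmented under inversion, so we get an augmented sixth.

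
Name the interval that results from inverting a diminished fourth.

augmented 5th

The rule of nine gives the new number: 9 − 4 = 5, so a fourth becomes a fifth.
And diminished becomes augmented under inversion, so we get an augmented fifth.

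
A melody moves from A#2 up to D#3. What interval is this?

A to D spans four letter names (A-B-C-D): a fourth.
The perfect fourth spans 5 semitones, and A#2 to D#3 is exactly 5 semitones — so this is a perfect fourth.

perfect 4th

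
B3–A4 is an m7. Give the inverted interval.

M2

Inverted interval numbers add to nine, so a seventh pairs with a second (7 + 2 = 9).
Quality inverts too: minor becomes major. That makes the inversion a major second.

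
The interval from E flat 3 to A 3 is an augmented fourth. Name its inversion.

diminished fifth

The rule of nine gives the new number: 9 − 4 = 5, so a fourth becomes a fifth.
The quality also flips — augmented becomes diminished — giving a diminished fifth.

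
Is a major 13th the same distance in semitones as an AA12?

Yes

A major thirteenth spans 21 semitones, and a doubly augmented twelfth also spans 21 semitones — they're enharmonic.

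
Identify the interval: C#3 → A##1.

diminished tenth

Descending from C#3 to A##1 is the same interval as ascending A##1 to C#3.
A to C spans three letter names (A-B-C), plus an octave: a tenth.
The major tenth is 16 semitones; here we have 14, two semitones narrower: diminished.
(Equivalently, a compound diminished third: a diminished third plus an octave.)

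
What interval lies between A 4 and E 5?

A to E spans five letter names (A-B-C-D-E), so the interval is some kind of fifth.
A4 to E5 is 7 semitones, matching the perfect fifth exactly, so the quality is perfect.

P5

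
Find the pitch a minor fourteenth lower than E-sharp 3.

F-double-sharp 1

Seven letters down from E (plus an octave) reaches F.
A minor fourteenth spans 22 semitones, so from E#3 the target pitch is F##1.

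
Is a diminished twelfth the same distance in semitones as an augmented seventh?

A diminished twelfth spans 18 semitones; an augmented seventh spans 12 semitones. They differ by 6.

No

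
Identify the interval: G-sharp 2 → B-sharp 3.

major tenth

G to B spans three letter names (G-A-B), plus an octave — that makes it a tenth of some quality.
Counting semitones, G#2→B#3 is 16, which is the major tenth.
(Equivalently, a compound major third: a major third plus an octave.)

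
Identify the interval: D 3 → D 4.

D to D is the same letter name, plus an octave, so the interval is some kind of octave.
The perfect octave spans 12 semitones, and D3 to D4 is exactly 12 semitones — so this is a perfect octave.

P8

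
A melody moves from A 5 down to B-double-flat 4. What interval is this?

augmented 7th

Descending from A5 to Bbb4 is the same interval as ascending Bbb4 to A5.
B to A spans seven letter names (B-C-D-E-F-G-A), so the interval is some kind of seventh.
Bbb4 to A5 spans 12 semitones — one semitone wider than the major seventh (11) — giving an augmented seventh.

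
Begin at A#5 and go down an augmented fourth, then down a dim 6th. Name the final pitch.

Down an augmented fourth from A#5: E5 (6 semitones down).
Down a diminished sixth from E5: G##4 (7 semitones down).

G##4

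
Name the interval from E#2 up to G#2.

m3

E to G spans three letter names (E-F-G), so the interval is some kind of third.
At 3 semitones, E#2→G#2 falls one short of a major third: minor.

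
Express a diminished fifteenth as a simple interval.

Subtracting seven from the interval number removes an octave: 15 − 7 = 8.
That makes a diminished fifteenth a compound diminished octave — an octave plus a diminished octave.

d8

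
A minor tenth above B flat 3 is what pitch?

D flat 5

The tenth's letter: B up three letter names plus an octave → D.
Moving 15 semitones up from Bb3 (the size of a minor tenth) reaches Db5.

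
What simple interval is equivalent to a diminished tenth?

diminished third

Subtracting seven from the interval number removes an octave: 10 − 7 = 3.
That makes a diminished tenth a compound diminished third — an octave plus a diminished third.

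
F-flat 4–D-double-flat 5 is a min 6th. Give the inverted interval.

major third

Inverted interval numbers add to nine, so a sixth pairs with a third (6 + 3 = 9).
The quality also flips — minor becomes major — giving a major third.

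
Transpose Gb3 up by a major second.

Counting two letter names up from G lands on A.
A major second is 2 semitones; 2 semitones up from Gb3 gives Ab3.

Ab3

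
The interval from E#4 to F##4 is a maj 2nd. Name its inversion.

Interval numbers invert to sum to nine: 2 + 7 = 9, so a second inverts to a seventh.
Quality inverts too: major becomes minor. That makes the inversion a minor seventh.

minor 7th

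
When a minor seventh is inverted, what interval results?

Interval numbers invert to sum to nine: 7 + 2 = 9, so a seventh inverts to a second.
Quality inverts too: minor becomes major. That makes the inversion a major second.

M2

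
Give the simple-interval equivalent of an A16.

Each octave removed subtracts seven from the number: 16 − 14 = 2.
So an augmented sixteenth is 2 octaves plus an augmented second. The quality is unchanged.

augmented 2nd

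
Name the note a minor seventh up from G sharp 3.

Seven letter names up from G: F.
A minor seventh spans 10 semitones, so from G#3 the target pitch is F#4.

F sharp 4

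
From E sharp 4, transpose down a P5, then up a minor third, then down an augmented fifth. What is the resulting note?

F 3

E#4 down a perfect fifth → A#3 (7 semitones).
Up a minor third from A#3: C#4 (3 semitones up).
C#4 down an augmented fifth → F3 (8 semitones).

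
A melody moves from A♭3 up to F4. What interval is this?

major sixth

A to F spans six letter names (A-B-C-D-E-F) — that makes it a sixth of some quality.
Counting semitones, Ab3→F4 is 9, which is the major sixth.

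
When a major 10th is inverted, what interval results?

First reduce the compound major tenth to its simple form, a major third.
The rule of nine gives the new number: 9 − 3 = 6, so a third becomes a sixth.
And major becomes minor under inversion, so we get a minor sixth.

m6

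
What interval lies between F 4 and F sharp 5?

F to F is the same letter name, plus an octave, so the interval is some kind of octave.
F4 to F#5 spans 13 semitones — one semitone wider than the perfect octave (12) — giving an augmented octave.

augmented 8th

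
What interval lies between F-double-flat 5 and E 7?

F to E spans seven letter names (F-G-A-B-C-D-E), plus an octave — that makes it a fourteenth of some quality.
Fbb5 to E7 spans 25 semitones — two semitones wider than the major fourteenth (23) — giving a doubly augmented fourteenth.
(Equivalently, a compound doubly augmented seventh: a doubly augmented seventh plus an octave.)

doubly augmented fourteenth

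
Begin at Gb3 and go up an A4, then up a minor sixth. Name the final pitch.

Ab4

An augmented fourth up from Gb3 is C4.
C4 up a minor sixth → Ab4 (8 semitones).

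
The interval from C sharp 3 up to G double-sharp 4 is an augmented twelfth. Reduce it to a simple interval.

augmented 5th

Subtracting seven from the interval number removes an octave: 12 − 7 = 5.
Quality carries through unchanged, so the simple form is an augmented fifth.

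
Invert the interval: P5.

The rule of nine gives the new number: 9 − 5 = 4, so a fifth becomes a fourth.
The quality also flips — perfect stays perfect — giving a perfect fourth.

perfect fourth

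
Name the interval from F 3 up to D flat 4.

m6

F to D spans six letter names (F-G-A-B-C-D): a sixth.
A major sixth would be 9 semitones, but F3 to Db4 is 8 — one semitone narrower, making it a minor sixth.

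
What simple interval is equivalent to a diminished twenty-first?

d7

Take out 2 octaves (14 from the number): 21 − 14 = 7.
So a diminished twenty-first is 2 octaves plus a diminished seventh. The quality is unchanged.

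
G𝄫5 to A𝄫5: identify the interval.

G to A spans two letter names (G-A) — that makes it a second of some quality.
Counting semitones, Gbb5→Abb5 is 2, which is the major second.

major 2nd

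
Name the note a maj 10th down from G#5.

E4

Counting three letter names plus an octave down from G lands on E.
Moving 16 semitones down from G#5 (the size of a major tenth) reaches E4.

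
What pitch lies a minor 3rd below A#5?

F##5

Three letter names down from A: F.
Moving 3 semitones down from A#5 (the size of a minor third) reaches F##5.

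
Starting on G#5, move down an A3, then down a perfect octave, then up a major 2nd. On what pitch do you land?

F4

G#5 down an augmented third → Eb5 (5 semitones).
Eb5 down a perfect octave → Eb4 (12 semitones).
Up a major second from Eb4: F4 (2 semitones up).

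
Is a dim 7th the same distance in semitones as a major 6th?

Yes

Both span 9 semitones: a diminished seventh and a major sixth are the same chromatic distance.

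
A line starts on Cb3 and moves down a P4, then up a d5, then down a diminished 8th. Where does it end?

A perfect fourth down from Cb3 is Gb2.
A diminished fifth up from Gb2 is Dbb3.
A diminished octave down from Dbb3 is Db2.

Db2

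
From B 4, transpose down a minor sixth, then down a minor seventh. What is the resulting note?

A minor sixth down from B4 is D#4.
Down a minor seventh from D#4: E#3 (10 semitones down).

E sharp 3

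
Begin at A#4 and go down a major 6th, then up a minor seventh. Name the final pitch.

A#4 down a major sixth → C#4 (9 semitones).
A minor seventh up from C#4 is B4.

B4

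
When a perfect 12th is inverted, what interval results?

P4

First reduce the compound perfect twelfth to its simple form, a perfect fifth.
Interval numbers invert to sum to nine: 5 + 4 = 9, so a fifth inverts to a fourth.
And perfect stays perfect under inversion, so we get a perfect fourth.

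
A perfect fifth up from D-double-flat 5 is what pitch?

The fifth takes the letter from D up to A.
A perfect fifth is 7 semitones; 7 semitones up from Dbb5 gives Abb5.

A-double-flat 5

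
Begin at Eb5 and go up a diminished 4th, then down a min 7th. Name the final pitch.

Bbb4

Eb5 up a diminished fourth → Abb5 (4 semitones).
A minor seventh down from Abb5 is Bbb4.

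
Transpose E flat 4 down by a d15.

E 2

For a fifteenth the letter name doesn't change: still E, two octaves down.
A diminished fifteenth spans 23 semitones, so from Eb4 the target pitch is E2.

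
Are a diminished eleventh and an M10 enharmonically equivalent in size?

Yes

Both span 16 semitones: a diminished eleventh and a major tenth are the same chromatic distance.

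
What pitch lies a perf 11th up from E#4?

Counting four letter names plus an octave up from E lands on A.
Moving 17 semitones up from E#4 (the size of a perfect eleventh) reaches A#5.

A#5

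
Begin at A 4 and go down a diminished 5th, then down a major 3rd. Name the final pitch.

A diminished fifth down from A4 is D#4.
A major third down from D#4 is B3.

B 3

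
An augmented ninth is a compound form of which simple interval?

augmented 2nd

Take out an octave (7 from the number): 9 − 7 = 2.
So an augmented ninth is an octave plus an augmented second. The quality is unchanged.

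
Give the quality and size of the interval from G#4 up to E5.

G to E spans six letter names (G-A-B-C-D-E), so the interval is some kind of sixth.
G#4 to E5 is 8 semitones, a half step short of the major sixth (9), so this is minor.

m6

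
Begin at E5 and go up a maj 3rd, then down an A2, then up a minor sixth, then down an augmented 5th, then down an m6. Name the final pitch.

Bbb4

E5 up a major third → G#5 (4 semitones).
G#5 down an augmented second → F5 (3 semitones).
Up a minor sixth from F5: Db6 (8 semitones up).
Db6 down an augmented fifth → Gbb5 (8 semitones).
Down a minor sixth from Gbb5: Bbb4 (8 semitones down).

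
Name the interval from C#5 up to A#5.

major sixth

C to A spans six letter names (C-D-E-F-G-A), so the interval is some kind of sixth.
Counting semitones, C#5→A#5 is 9, which is the major sixth.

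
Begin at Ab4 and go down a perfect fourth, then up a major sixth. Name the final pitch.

C5

A perfect fourth down from Ab4 is Eb4.
A major sixth up from Eb4 is C5.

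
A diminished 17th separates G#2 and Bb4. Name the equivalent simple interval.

diminished third

Subtracting seven from the interval number removes an octave: 17 − 14 = 3.
Quality carries through unchanged, so the simple form is a diminished third.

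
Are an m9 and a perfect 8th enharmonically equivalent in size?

No

13 semitones (minor ninth) vs 12 semitones (perfect octave): not equal.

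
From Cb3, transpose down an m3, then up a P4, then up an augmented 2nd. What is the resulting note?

Cb3 down a minor third → Ab2 (3 semitones).
Up a perfect fourth from Ab2: Db3 (5 semitones up).
Db3 up an augmented second → E3 (3 semitones).

E3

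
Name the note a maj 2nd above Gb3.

Ab3

Counting two letter names up from G lands on A.
Moving 2 semitones up from Gb3 (the size of a major second) reaches Ab3.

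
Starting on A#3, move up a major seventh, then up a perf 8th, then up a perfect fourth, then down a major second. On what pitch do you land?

Up a major seventh from A#3: G##4 (11 semitones up).
G##4 up a perfect octave → G##5 (12 semitones).
A perfect fourth up from G##5 is C##6.
Down a major second from C##6: B#5 (2 semitones down).

B#5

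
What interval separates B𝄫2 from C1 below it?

Descending from Bbb2 to C1 is the same interval as ascending C1 to Bbb2.
C to B spans seven letter names (C-D-E-F-G-A-B), plus an octave: a fourteenth.
The major fourteenth is 23 semitones; here we have 21, two semitones narrower: diminished.
(Equivalently, a compound diminished seventh: a diminished seventh plus an octave.)

diminished fourteenth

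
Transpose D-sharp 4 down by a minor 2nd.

The second takes the letter from D down to C.
A minor second is 1 semitone; 1 semitone down from D#4 gives C##4.

C-double-sharp 4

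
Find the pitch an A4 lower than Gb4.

Dbb4

Four letter names down from G: D.
An augmented fourth spans 6 semitones, so from Gb4 the target pitch is Dbb4.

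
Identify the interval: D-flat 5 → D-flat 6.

perfect octave

D to D is the same letter name, plus an octave — that makes it an octave of some quality.
The perfect octave spans 12 semitones, and Db5 to Db6 is exactly 12 semitones — so this is a perfect octave.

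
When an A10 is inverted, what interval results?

diminished 6th

First reduce the compound augmented tenth to its simple form, an augmented third.
The rule of nine gives the new number: 9 − 3 = 6, so a third becomes a sixth.
The quality also flips — augmented becomes diminished — giving a diminished sixth.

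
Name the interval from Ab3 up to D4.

A to D spans four letter names (A-B-C-D), so the interval is some kind of fourth.
A perfect fourth would be 5 semitones; Ab3 to D4 is 6, one semitone wider, so the interval is augmented.

augmented 4th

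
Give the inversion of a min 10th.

major sixth

First reduce the compound minor tenth to its simple form, a minor third.
Inverted interval numbers add to nine, so a third pairs with a sixth (3 + 6 = 9).
Quality inverts too: minor becomes major. That makes the inversion a major sixth.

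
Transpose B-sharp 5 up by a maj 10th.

D-double-sharp 7

Counting three letter names plus an octave up from B lands on D.
A major tenth is 16 semitones; 16 semitones up from B#5 gives D##7.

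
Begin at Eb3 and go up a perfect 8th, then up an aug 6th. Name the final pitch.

C#5

A perfect octave up from Eb3 is Eb4.
Eb4 up an augmented sixth → C#5 (10 semitones).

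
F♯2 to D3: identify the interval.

minor sixth

F to D spans six letter names (F-G-A-B-C-D), so the interval is some kind of sixth.
At 8 semitones, F#2→D3 falls one short of a major sixth: minor.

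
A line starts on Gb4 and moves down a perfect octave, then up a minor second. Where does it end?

Gb4 down a perfect octave → Gb3 (12 semitones).
Gb3 up a minor second → Abb3 (1 semitone).

Abb3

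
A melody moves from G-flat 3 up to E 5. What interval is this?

G to E spans six letter names (G-A-B-C-D-E), plus an octave, so the interval is some kind of thirteenth.
Gb3 to E5 spans 22 semitones — one semitone wider than the major thirteenth (21) — giving an augmented thirteenth.
(Equivalently, a compound augmented sixth: an augmented sixth plus an octave.)

augmented thirteenth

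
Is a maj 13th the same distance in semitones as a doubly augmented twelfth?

Yes

A major thirteenth = 21 semitones = a doubly augmented twelfth; enharmonically equal.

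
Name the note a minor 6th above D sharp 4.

B 4

The sixth takes the letter from D up to B.
A minor sixth spans 8 semitones, so from D#4 the target pitch is B4.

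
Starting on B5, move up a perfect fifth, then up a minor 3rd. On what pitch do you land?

A6

A perfect fifth up from B5 is F#6.
Up a minor third from F#6: A6 (3 semitones up).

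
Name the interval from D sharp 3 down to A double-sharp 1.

diminished 11th

Descending from D#3 to A##1 is the same interval as ascending A##1 to D#3.
A to D spans four letter names (A-B-C-D), plus an octave — that makes it an eleventh of some quality.
The perfect eleventh is 17 semitones; here we have 16, one semitone narrower: diminished.
(Equivalently, a compound diminished fourth: a diminished fourth plus an octave.)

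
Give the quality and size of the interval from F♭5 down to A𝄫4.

M6

Descending from Fb5 to Abb4 is the same interval as ascending Abb4 to Fb5.
A to F spans six letter names (A-B-C-D-E-F), so the interval is some kind of sixth.
The major sixth spans 9 semitones, and Abb4 to Fb5 is exactly 9 semitones — so this is a major sixth.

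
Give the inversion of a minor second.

Interval numbers invert to sum to nine: 2 + 7 = 9, so a second inverts to a seventh.
Quality inverts too: minor becomes major. That makes the inversion a major seventh.

M7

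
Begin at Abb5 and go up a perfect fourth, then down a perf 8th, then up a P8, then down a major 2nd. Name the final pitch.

Cbb6

A perfect fourth up from Abb5 is Dbb6.
A perfect octave down from Dbb6 is Dbb5.
Dbb5 up a perfect octave → Dbb6 (12 semitones).
Dbb6 down a major second → Cbb6 (2 semitones).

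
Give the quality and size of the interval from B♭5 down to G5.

Descending from Bb5 to G5 is the same interval as ascending G5 to Bb5.
G to B spans three letter names (G-A-B): a third.
At 3 semitones, G5→Bb5 falls one short of a major third: minor.

minor 3rd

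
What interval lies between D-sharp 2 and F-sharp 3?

D to F spans three letter names (D-E-F), plus an octave: a tenth.
At 15 semitones, D#2→F#3 falls one short of a major tenth: minor.
(Equivalently, a compound minor third: a minor third plus an octave.)

minor tenth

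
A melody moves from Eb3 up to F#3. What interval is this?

augmented second

E to F spans two letter names (E-F), so the interval is some kind of second.
The major second is 2 semitones; here we have 3, one semitone wider: augmented.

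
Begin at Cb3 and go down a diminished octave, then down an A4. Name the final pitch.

Down a diminished octave from Cb3: C2 (11 semitones down).
Down an augmented fourth from C2: Gb1 (6 semitones down).

Gb1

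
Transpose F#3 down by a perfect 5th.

B2

Counting five letter names down from F lands on B.
Moving 7 semitones down from F#3 (the size of a perfect fifth) reaches B2.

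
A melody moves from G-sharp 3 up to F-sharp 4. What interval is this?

G to F spans seven letter names (G-A-B-C-D-E-F): a seventh.
At 10 semitones, G#3→F#4 falls one short of a major seventh: minor.

m7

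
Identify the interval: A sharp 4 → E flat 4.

Descending from A#4 to Eb4 is the same interval as ascending Eb4 to A#4.
E to A spans four letter names (E-F-G-A) — that makes it a fourth of some quality.
Eb4 to A#4 spans 7 semitones — two semitones wider than the perfect fourth (5) — giving a doubly augmented fourth.

AA4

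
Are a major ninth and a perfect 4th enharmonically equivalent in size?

14 semitones (major ninth) vs 5 semitones (perfect fourth): not equal.

No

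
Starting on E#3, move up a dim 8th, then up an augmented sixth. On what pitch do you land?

C##5

E#3 up a diminished octave → E4 (11 semitones).
An augmented sixth up from E4 is C##5.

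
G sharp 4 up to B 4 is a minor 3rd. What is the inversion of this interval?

Interval numbers invert to sum to nine: 3 + 6 = 9, so a third inverts to a sixth.
Quality inverts too: minor becomes major. That makes the inversion a major sixth.

major sixth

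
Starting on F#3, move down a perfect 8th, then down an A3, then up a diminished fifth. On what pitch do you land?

Abb2

Down a perfect octave from F#3: F#2 (12 semitones down).
An augmented third down from F#2 is Db2.
Up a diminished fifth from Db2: Abb2 (6 semitones up).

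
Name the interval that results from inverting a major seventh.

Inverted interval numbers add to nine, so a seventh pairs with a second (7 + 2 = 9).
And major becomes minor under inversion, so we get a minor second.

minor 2nd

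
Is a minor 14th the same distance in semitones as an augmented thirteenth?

Yes

A minor fourteenth = 22 semitones = an augmented thirteenth; enharmonically equal.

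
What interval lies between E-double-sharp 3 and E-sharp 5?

E to E is the same letter name, plus 2 octaves, so the interval is some kind of fifteenth.
The perfect fifteenth is 24 semitones; here we have 23, one semitone narrower: diminished.
(Equivalently, a compound diminished octave: a diminished octave plus an octave.)

diminished fifteenth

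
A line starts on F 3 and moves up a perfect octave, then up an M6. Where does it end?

D 5

A perfect octave up from F3 is F4.
A major sixth up from F4 is D5.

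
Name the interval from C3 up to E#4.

C to E spans three letter names (C-D-E), plus an octave: a tenth.
C3 to E#4 spans 17 semitones — one semitone wider than the major tenth (16) — giving an augmented tenth.
(Equivalently, a compound augmented third: an augmented third plus an octave.)

augmented tenth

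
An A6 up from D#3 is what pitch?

B##3

Six letter names up from D: B.
Moving 10 semitones up from D#3 (the size of an augmented sixth) reaches B##3.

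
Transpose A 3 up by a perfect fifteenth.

A 5

The letter stays A (same as the start), shifted two octaves up.
A perfect fifteenth is 24 semitones; 24 semitones up from A3 gives A5.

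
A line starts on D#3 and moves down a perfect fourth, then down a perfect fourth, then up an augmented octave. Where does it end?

Down a perfect fourth from D#3: A#2 (5 semitones down).
Down a perfect fourth from A#2: E#2 (5 semitones down).
An augmented octave up from E#2 is E##3.

E##3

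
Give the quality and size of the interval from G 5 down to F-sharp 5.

minor second

Descending from G5 to F#5 is the same interval as ascending F#5 to G5.
F to G spans two letter names (F-G) — that makes it a second of some quality.
F#5 to G5 is 1 semitone, a half step short of the major second (2), so this is minor.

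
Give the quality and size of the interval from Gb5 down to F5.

Descending from Gb5 to F5 is the same interval as ascending F5 to Gb5.
F to G spans two letter names (F-G), so the interval is some kind of second.
F5 to Gb5 is 1 semitone, a half step short of the major second (2), so this is minor.

minor second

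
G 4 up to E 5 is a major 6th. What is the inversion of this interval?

Inverted interval numbers add to nine, so a sixth pairs with a third (6 + 3 = 9).
The quality also flips — major becomes minor — giving a minor third.

minor 3rd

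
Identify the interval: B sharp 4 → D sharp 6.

B to D spans three letter names (B-C-D), plus an octave, so the interval is some kind of tenth.
At 15 semitones, B#4→D#6 falls one short of a major tenth: minor.
(Equivalently, a compound minor third: a minor third plus an octave.)

minor tenth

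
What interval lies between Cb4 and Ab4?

major sixth

C to A spans six letter names (C-D-E-F-G-A) — that makes it a sixth of some quality.
Counting semitones, Cb4→Ab4 is 9, which is the major sixth.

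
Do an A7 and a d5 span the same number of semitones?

An augmented seventh is 12 semitones but a diminished fifth is 6 semitones — different sizes.

No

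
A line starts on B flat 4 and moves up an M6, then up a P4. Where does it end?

Bb4 up a major sixth → G5 (9 semitones).
G5 up a perfect fourth → C6 (5 semitones).

C 6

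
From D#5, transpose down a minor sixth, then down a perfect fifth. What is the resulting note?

B#3

D#5 down a minor sixth → F##4 (8 semitones).
Down a perfect fifth from F##4: B#3 (7 semitones down).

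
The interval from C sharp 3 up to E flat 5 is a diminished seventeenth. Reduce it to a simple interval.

Each octave removed subtracts seven from the number: 17 − 14 = 3.
Quality carries through unchanged, so the simple form is a diminished third.

diminished 3rd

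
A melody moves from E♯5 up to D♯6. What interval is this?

minor seventh

E to D spans seven letter names (E-F-G-A-B-C-D), so the interval is some kind of seventh.
E#5 to D#6 is 10 semitones, a half step short of the major seventh (11), so this is minor.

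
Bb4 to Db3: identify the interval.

M13

Descending from Bb4 to Db3 is the same interval as ascending Db3 to Bb4.
D to B spans six letter names (D-E-F-G-A-B), plus an octave — that makes it a thirteenth of some quality.
The major thirteenth spans 21 semitones, and Db3 to Bb4 is exactly 21 semitones — so this is a major thirteenth.
(Equivalently, a compound major sixth: a major sixth plus an octave.)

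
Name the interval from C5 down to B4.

minor 2nd

Descending from C5 to B4 is the same interval as ascending B4 to C5.
B to C spans two letter names (B-C): a second.
A major second would be 2 semitones, but B4 to C5 is 1 — one semitone narrower, making it a minor second.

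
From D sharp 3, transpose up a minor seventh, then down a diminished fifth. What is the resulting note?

A minor seventh up from D#3 is C#4.
Down a diminished fifth from C#4: F##3 (6 semitones down).

F double-sharp 3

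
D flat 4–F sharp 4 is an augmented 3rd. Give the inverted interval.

diminished 6th

Interval numbers invert to sum to nine: 3 + 6 = 9, so a third inverts to a sixth.
Quality inverts too: augmented becomes diminished. That makes the inversion a diminished sixth.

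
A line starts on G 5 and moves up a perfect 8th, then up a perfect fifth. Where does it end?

A perfect octave up from G5 is G6.
Up a perfect fifth from G6: D7 (7 semitones up).

D 7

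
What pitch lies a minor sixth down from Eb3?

G2

Six letter names down from E: G.
Moving 8 semitones down from Eb3 (the size of a minor sixth) reaches G2.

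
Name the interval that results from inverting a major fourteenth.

minor 2nd

First reduce the compound major fourteenth to its simple form, a major seventh.
Interval numbers invert to sum to nine: 7 + 2 = 9, so a seventh inverts to a second.
Quality inverts too: major becomes minor. That makes the inversion a minor second.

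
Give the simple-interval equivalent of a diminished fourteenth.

diminished 7th

Take out an octave (7 from the number): 14 − 7 = 7.
So a diminished fourteenth is an octave plus a diminished seventh. The quality is unchanged.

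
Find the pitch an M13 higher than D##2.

B##3

Counting six letter names plus an octave up from D lands on B.
A major thirteenth is 21 semitones; 21 semitones up from D##2 gives B##3.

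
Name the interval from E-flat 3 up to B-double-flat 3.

diminished fifth

E to B spans five letter names (E-F-G-A-B): a fifth.
The perfect fifth is 7 semitones; here we have 6, one semitone narrower: diminished.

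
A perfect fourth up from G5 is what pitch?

Four letter names up from G: C.
A perfect fourth spans 5 semitones, so from G5 the target pitch is C6.

C6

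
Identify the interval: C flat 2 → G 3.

augmented twelfth

C to G spans five letter names (C-D-E-F-G), plus an octave — that makes it a twelfth of some quality.
Cb2 to G3 spans 20 semitones — one semitone wider than the perfect twelfth (19) — giving an augmented twelfth.
(Equivalently, a compound augmented fifth: an augmented fifth plus an octave.)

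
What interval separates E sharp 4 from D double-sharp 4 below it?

Descending from E#4 to D##4 is the same interval as ascending D##4 to E#4.
D to E spans two letter names (D-E), so the interval is some kind of second.
A major second would be 2 semitones, but D##4 to E#4 is 1 — one semitone narrower, making it a minor second.

minor 2nd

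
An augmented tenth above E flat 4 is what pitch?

The tenth's letter: E up three letter names plus an octave → G.
Moving 17 semitones up from Eb4 (the size of an augmented tenth) reaches G#5.

G sharp 5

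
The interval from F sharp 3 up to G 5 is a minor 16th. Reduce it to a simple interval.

minor second

Subtracting seven from the interval number removes an octave: 16 − 14 = 2.
So a minor sixteenth is 2 octaves plus a minor second. The quality is unchanged.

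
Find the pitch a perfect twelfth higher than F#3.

The twelfth's letter: F up five letter names plus an octave → C.
A perfect twelfth spans 19 semitones, so from F#3 the target pitch is C#5.

C#5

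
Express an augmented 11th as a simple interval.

Take out an octave (7 from the number): 11 − 7 = 4.
Quality carries through unchanged, so the simple form is an augmented fourth.

A4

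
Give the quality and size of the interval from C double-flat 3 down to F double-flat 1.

perfect twelfth

Descending from Cbb3 to Fbb1 is the same interval as ascending Fbb1 to Cbb3.
F to C spans five letter names (F-G-A-B-C), plus an octave: a twelfth.
The perfect twelfth spans 19 semitones, and Fbb1 to Cbb3 is exactly 19 semitones — so this is a perfect twelfth.
(Equivalently, a compound perfect fifth: a perfect fifth plus an octave.)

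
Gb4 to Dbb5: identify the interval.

diminished fifth

G to D spans five letter names (G-A-B-C-D), so the interval is some kind of fifth.
A perfect fifth would be 7 semitones; Gb4 to Dbb5 is 6, one semitone narrower, so the interval is diminished.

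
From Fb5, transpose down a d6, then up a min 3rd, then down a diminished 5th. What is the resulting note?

F#4

Fb5 down a diminished sixth → A4 (7 semitones).
Up a minor third from A4: C5 (3 semitones up).
A diminished fifth down from C5 is F#4.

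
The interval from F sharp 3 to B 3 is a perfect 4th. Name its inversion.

P5

Interval numbers invert to sum to nine: 4 + 5 = 9, so a fourth inverts to a fifth.
The quality also flips — perfect stays perfect — giving a perfect fifth.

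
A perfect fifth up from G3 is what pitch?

Counting five letter names up from G lands on D.
A perfect fifth spans 7 semitones, so from G3 the target pitch is D4.

D4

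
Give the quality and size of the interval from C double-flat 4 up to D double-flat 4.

C to D spans two letter names (C-D) — that makes it a second of some quality.
Cbb4 to Dbb4 is 2 semitones, matching the major second exactly, so the quality is major.

major 2nd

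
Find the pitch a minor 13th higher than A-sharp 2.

Six letters up from A (plus an octave) reaches F.
A minor thirteenth is 20 semitones; 20 semitones up from A#2 gives F#4.

F-sharp 4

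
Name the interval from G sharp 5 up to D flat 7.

G to D spans five letter names (G-A-B-C-D), plus an octave: a twelfth.
G#5 to Db7 spans 17 semitones — two semitones narrower than the perfect twelfth (19) — giving a doubly diminished twelfth.
(Equivalently, a compound doubly diminished fifth: a doubly diminished fifth plus an octave.)

dd12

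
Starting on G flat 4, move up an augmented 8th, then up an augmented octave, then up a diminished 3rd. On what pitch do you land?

B flat 6

Up an augmented octave from Gb4: G5 (13 semitones up).
G5 up an augmented octave → G#6 (13 semitones).
A diminished third up from G#6 is Bb6.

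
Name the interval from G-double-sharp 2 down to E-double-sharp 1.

minor tenth

Descending from G##2 to E##1 is the same interval as ascending E##1 to G##2.
E to G spans three letter names (E-F-G), plus an octave: a tenth.
At 15 semitones, E##1→G##2 falls one short of a major tenth: minor.
(Equivalently, a compound minor third: a minor third plus an octave.)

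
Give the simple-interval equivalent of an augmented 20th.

augmented 6th

Take out 2 octaves (14 from the number): 20 − 14 = 6.
That makes an augmented twentieth a compound augmented sixth — 2 octaves plus an augmented sixth.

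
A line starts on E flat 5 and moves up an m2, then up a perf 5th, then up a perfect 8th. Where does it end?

A minor second up from Eb5 is Fb5.
A perfect fifth up from Fb5 is Cb6.
Cb6 up a perfect octave → Cb7 (12 semitones).

C flat 7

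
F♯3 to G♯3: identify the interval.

F to G spans two letter names (F-G) — that makes it a second of some quality.
Counting semitones, F#3→G#3 is 2, which is the major second.

major second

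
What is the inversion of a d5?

Inverted interval numbers add to nine, so a fifth pairs with a fourth (5 + 4 = 9).
Quality inverts too: diminished becomes augmented. That makes the inversion an augmented fourth.

augmented fourth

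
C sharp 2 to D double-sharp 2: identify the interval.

augmented second

C to D spans two letter names (C-D) — that makes it a second of some quality.
A major second would be 2 semitones; C#2 to D##2 is 3, one semitone wider, so the interval is augmented.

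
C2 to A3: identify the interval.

major 13th

C to A spans six letter names (C-D-E-F-G-A), plus an octave — that makes it a thirteenth of some quality.
C2 to A3 is 21 semitones, matching the major thirteenth exactly, so the quality is major.
(Equivalently, a compound major sixth: a major sixth plus an octave.)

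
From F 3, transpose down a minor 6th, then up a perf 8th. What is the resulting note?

A 3

F3 down a minor sixth → A2 (8 semitones).
Up a perfect octave from A2: A3 (12 semitones up).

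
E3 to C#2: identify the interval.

minor tenth

Descending from E3 to C#2 is the same interval as ascending C#2 to E3.
C to E spans three letter names (C-D-E), plus an octave: a tenth.
C#2 to E3 is 15 semitones, a half step short of the major tenth (16), so this is minor.
(Equivalently, a compound minor third: a minor third plus an octave.)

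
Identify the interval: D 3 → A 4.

perfect 12th

D to A spans five letter names (D-E-F-G-A), plus an octave, so the interval is some kind of twelfth.
Counting semitones, D3→A4 is 19, which is the perfect twelfth.
(Equivalently, a compound perfect fifth: a perfect fifth plus an octave.)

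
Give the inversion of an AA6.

Inverted interval numbers add to nine, so a sixth pairs with a third (6 + 3 = 9).
The quality also flips — doubly augmented becomes doubly diminished — giving a doubly diminished third.

doubly diminished third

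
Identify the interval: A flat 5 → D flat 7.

perfect eleventh

A to D spans four letter names (A-B-C-D), plus an octave, so the interval is some kind of eleventh.
The perfect eleventh spans 17 semitones, and Ab5 to Db7 is exactly 17 semitones — so this is a perfect eleventh.
(Equivalently, a compound perfect fourth: a perfect fourth plus an octave.)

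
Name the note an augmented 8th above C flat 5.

C 6

The letter stays C (same as the start), shifted an octave up.
An augmented octave spans 13 semitones, so from Cb5 the target pitch is C6.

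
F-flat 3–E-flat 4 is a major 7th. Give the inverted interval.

Interval numbers invert to sum to nine: 7 + 2 = 9, so a seventh inverts to a second.
And major becomes minor under inversion, so we get a minor second.

minor second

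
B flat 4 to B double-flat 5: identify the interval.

B to B is the same letter name, plus an octave: an octave.
Bb4 to Bbb5 spans 11 semitones — one semitone narrower than the perfect octave (12) — giving a diminished octave.

diminished octave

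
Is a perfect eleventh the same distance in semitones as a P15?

A perfect eleventh spans 17 semitones; a perfect fifteenth spans 24 semitones. They differ by 7.

No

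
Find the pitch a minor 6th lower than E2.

The sixth takes the letter from E down to G.
A minor sixth is 8 semitones; 8 semitones down from E2 gives G#1.

G#1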